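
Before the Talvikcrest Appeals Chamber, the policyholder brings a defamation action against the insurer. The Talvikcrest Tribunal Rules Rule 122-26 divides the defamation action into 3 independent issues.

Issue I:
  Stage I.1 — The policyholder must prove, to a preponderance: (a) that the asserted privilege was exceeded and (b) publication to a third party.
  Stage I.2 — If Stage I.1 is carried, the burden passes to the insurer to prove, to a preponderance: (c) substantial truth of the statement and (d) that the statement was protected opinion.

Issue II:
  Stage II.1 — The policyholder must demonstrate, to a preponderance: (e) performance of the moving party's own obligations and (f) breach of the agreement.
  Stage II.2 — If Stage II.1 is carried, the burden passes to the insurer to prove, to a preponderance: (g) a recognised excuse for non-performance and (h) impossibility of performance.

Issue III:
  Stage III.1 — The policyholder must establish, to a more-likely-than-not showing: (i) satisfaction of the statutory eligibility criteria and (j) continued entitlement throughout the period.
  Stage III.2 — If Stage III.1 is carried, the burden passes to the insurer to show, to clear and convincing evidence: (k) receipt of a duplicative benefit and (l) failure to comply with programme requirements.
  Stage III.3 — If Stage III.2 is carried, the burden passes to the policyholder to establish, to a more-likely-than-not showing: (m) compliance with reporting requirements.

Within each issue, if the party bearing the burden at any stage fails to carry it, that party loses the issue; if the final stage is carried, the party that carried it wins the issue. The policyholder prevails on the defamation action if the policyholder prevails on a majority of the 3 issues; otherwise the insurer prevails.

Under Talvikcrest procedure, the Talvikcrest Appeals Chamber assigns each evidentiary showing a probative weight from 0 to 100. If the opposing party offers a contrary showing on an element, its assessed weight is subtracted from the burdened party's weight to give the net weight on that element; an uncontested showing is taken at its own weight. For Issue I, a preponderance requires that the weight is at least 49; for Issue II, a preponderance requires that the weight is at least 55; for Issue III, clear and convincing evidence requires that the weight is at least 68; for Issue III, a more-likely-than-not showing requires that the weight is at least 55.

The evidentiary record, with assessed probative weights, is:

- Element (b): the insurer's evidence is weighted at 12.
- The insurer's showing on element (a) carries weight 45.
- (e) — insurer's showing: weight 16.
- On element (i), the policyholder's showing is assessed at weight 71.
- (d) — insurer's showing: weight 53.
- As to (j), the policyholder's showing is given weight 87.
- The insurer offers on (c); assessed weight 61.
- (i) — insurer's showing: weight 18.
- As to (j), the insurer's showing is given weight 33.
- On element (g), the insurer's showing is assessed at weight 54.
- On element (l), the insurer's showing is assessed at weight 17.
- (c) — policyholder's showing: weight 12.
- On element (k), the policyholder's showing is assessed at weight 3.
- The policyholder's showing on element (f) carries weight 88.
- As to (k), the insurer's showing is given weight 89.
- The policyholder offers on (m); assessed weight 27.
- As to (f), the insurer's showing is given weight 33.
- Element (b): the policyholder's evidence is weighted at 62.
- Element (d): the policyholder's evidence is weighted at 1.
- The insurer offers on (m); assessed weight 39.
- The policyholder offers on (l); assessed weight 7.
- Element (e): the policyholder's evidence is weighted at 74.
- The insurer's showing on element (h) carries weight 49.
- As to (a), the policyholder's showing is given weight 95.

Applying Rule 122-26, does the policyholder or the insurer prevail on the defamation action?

insurer

— Issue I —
Stage I.1 — burden on policyholder; standard: a preponderance (weight is at least 49).
    (a): 95 − 45 = 50 ≥ 49 [met]
    (b): 62 − 12 = 50 ≥ 49 [met]
  Stage I.1 carried; the burden shifts to the insurer.
Stage I.2 — burden on insurer; standard: a preponderance (weight is at least 49).
    (c): 61 − 12 = 49 ≥ 49 [met]
    (d): 53 − 1 = 52 ≥ 49 [met]
  Stage I.2 carried; the final stage is satisfied.
Every stage carried; the insurer prevails on this issue.
— Issue II —
Stage II.1 — burden on policyholder; standard: a preponderance (weight is at least 55).
    (e): 74 − 16 = 58 ≥ 55 [met]
    (f): 88 − 33 = 55 ≥ 55 [met]
  Stage II.1 is satisfied; the onus moves to the insurer.
Stage II.2 — burden on insurer; standard: a preponderance (weight is at least 55).
    (g): 54 < 55 [not met]
    (h): 49 < 55 [not met]
  Not every element is met, so the insurer fails to carry Stage II.2.
So the policyholder prevails on this issue.
— Issue III —
Stage III.1 — burden on policyholder; standard: a more-likely-than-not showing (weight is at least 55).
    (i): 71 − 18 = 53 < 55 [not met]
    (j): 87 − 33 = 54 < 55 [not met]
  Not every element is met, so the policyholder fails to carry Stage III.1.
So the insurer prevails on this issue.
Per-issue: Issue I → insurer; Issue II → policyholder; Issue III → insurer. The policyholder must prevail on a majority of issues; overall, the insurer prevails.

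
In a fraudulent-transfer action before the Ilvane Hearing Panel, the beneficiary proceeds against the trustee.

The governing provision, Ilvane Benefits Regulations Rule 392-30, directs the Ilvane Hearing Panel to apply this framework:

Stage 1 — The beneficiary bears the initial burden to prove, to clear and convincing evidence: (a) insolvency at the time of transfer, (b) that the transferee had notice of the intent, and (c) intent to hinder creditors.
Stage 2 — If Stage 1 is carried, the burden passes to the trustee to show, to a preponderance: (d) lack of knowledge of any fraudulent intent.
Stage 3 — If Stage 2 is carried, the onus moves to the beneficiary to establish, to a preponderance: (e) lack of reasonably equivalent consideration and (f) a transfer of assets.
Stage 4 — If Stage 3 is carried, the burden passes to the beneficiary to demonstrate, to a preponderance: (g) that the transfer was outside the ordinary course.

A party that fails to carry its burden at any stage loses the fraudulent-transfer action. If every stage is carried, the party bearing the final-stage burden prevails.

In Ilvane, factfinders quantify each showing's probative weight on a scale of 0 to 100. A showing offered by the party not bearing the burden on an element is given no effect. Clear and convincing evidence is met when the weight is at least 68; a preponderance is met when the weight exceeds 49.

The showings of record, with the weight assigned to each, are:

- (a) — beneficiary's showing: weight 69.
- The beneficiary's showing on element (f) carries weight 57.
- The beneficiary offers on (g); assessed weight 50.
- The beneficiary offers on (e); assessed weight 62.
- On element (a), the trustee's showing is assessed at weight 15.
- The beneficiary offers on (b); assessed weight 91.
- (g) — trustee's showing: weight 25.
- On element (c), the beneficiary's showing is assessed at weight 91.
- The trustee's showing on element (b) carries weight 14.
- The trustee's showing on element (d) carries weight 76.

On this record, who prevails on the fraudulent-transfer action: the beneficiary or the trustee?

beneficiary

Stage 1 — burden on beneficiary; standard: clear and convincing evidence (weight is at least 68).
    (a): 69 (trustee's 15 disregarded) ≥ 68 [met]
    (b): 91 (trustee's 14 disregarded) ≥ 68 [met]
    (c): 91 ≥ 68 [met]
  All elements met. The burden passes to the trustee.
Stage 2 — burden on trustee; standard: a preponderance (weight exceeds 49).
    (d): 76 > 49 [met]
  Stage 2 is satisfied; the onus moves to the beneficiary.
Stage 3 — burden on beneficiary; standard: a preponderance (weight exceeds 49).
    (e): 62 > 49 [met]
    (f): 57 > 49 [met]
  Stage 3 is satisfied; the beneficiary continues to bear the burden.
Stage 4 — burden on beneficiary; standard: a preponderance (weight exceeds 49).
    (g): 50 (trustee's 25 disregarded) > 49 [met]
  All elements met at the final stage.
Every stage carried; the beneficiary prevails.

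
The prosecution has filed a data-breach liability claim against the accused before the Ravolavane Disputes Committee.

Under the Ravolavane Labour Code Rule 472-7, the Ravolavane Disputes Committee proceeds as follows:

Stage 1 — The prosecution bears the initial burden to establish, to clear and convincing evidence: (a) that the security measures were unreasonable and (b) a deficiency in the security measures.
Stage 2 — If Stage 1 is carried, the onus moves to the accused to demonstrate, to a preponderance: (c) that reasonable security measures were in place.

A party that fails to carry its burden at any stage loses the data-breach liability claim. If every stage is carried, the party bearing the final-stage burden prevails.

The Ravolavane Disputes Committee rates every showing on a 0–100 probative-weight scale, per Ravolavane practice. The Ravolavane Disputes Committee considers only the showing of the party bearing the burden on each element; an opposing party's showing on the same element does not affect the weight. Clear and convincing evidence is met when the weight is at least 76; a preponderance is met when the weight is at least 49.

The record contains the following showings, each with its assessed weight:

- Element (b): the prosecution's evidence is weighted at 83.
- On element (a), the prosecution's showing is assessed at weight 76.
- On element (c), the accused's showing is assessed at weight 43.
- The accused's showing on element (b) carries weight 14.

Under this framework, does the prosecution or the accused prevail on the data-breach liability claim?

prosecution

At Stage 1 the prosecution must meet clear and convincing evidence (weight is at least 76): on (a) the weight is 76, ≥ 76, so (a) meets the standard; on (b) the weight is 83 (the accused's 14 is given no effect), which does reach 76, so (b) meets the standard.
  Stage 1 is satisfied; the onus moves to the accused.
At Stage 2 the accused must meet a preponderance (weight is at least 49): on (c) the weight is 43, < 49, so (c) does not meet the standard.
  Stage 2 not carried; the accused fails its burden.
The analysis ends at Stage 2; the prosecution prevails.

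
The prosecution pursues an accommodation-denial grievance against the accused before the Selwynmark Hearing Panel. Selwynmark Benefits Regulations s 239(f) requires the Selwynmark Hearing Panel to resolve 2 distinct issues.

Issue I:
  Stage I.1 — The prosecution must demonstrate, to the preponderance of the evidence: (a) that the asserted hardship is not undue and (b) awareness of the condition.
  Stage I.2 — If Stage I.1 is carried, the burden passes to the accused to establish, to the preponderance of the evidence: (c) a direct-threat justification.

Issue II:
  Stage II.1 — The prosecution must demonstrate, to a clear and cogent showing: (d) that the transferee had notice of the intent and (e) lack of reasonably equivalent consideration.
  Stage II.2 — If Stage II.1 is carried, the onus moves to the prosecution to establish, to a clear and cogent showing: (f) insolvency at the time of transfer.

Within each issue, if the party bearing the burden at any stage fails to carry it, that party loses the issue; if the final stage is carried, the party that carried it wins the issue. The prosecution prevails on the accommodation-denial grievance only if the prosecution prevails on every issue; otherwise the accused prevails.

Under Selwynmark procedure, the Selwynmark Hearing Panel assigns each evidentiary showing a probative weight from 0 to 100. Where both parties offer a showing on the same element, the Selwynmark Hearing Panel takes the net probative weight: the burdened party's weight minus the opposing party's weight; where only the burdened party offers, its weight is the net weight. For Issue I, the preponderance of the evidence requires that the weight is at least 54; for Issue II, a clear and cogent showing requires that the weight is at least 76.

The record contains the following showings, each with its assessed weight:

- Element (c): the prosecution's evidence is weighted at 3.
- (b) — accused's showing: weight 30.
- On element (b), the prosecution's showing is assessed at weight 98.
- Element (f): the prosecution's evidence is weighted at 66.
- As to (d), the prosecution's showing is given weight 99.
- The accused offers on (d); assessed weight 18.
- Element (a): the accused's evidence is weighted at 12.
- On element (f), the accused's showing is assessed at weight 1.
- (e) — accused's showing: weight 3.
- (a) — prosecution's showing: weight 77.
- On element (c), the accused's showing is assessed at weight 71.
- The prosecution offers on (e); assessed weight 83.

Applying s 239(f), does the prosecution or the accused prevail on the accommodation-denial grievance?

— Issue I —
At Stage I.1 the prosecution must meet the preponderance of the evidence (weight is at least 54): on (a) the weight is 77 less the opposing 12 gives net 65, which does reach 54, so (a) meets the standard; on (b) the weight is 98 less the opposing 30 gives net 68, which does reach 54, so (b) meets the standard.
  The prosecution carries Stage I.1; the accused now bears the burden.
At Stage I.2 the accused must meet the preponderance of the evidence (weight is at least 54): on (c) the weight is 71 less the opposing 3 gives net 68, ≥ 54, so (c) meets the standard.
  Stage I.2 carried; the final stage is satisfied.
With every stage satisfied, the accused prevails on this issue.
— Issue II —
Stage II.1 — burden on prosecution; standard: a clear and cogent showing (weight is at least 76).
    (d): 99 − 18 = 81 ≥ 76 [met]
    (e): 83 − 3 = 80 ≥ 76 [met]
  Stage II.1 carried; the burden remains with the prosecution.
Stage II.2 — burden on prosecution; standard: a clear and cogent showing (weight is at least 76).
    (f): 66 − 1 = 65 < 76 [not met]
  The prosecution does not carry Stage II.2.
The accused prevails on this issue.
Per-issue: Issue I → accused; Issue II → accused. The prosecution must prevail on every issue; overall, the accused prevails.

accused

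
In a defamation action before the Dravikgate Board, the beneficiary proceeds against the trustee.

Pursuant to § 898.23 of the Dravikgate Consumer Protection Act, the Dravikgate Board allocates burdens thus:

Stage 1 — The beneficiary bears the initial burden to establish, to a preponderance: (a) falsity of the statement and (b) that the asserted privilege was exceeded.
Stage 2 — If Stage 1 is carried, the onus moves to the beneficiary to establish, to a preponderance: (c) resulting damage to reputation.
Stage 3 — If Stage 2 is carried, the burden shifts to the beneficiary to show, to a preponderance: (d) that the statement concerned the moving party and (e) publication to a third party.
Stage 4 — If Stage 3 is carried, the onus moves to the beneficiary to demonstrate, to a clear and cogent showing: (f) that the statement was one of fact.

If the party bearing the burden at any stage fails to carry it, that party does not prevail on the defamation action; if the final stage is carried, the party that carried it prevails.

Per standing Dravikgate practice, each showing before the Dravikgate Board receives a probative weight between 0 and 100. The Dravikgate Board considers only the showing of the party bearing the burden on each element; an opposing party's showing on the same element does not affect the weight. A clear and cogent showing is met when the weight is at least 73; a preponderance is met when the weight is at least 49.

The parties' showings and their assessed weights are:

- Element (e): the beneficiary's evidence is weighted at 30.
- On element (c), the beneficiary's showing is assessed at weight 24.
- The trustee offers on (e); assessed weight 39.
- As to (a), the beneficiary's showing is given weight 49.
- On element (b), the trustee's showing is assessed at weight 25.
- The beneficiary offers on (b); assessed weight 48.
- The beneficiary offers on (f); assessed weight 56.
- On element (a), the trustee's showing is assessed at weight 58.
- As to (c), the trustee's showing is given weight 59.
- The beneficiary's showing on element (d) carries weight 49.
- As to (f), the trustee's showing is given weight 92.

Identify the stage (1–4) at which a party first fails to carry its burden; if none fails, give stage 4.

stage 1

Stage 1 (beneficiary, a preponderance, weight is at least 49): (a) 49 (trustee's 58 disregarded) ≥ 49 — meets; (b) 48 (trustee's 25 disregarded) < 49 — fails.
  Stage 1 not carried; the beneficiary fails its burden.
The trustee prevails.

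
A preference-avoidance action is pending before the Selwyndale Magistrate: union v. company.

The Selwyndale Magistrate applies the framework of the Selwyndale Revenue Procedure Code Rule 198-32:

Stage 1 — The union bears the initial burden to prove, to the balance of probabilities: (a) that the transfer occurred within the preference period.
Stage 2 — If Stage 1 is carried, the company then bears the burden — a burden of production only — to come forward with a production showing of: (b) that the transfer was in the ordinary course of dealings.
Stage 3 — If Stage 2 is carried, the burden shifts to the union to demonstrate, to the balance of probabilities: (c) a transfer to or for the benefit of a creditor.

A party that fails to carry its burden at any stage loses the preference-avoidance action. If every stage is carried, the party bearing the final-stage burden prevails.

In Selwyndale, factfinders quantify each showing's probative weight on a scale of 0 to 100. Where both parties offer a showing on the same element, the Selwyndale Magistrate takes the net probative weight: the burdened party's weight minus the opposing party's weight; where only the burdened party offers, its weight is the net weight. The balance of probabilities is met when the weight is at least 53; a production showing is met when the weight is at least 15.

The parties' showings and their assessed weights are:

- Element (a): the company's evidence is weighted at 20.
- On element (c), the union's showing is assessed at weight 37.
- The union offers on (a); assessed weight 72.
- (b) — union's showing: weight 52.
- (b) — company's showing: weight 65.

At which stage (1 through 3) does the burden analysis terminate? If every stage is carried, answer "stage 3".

At Stage 1 the union must meet the balance of probabilities (weight is at least 53): on (a) the weight is 72 less the opposing 20 gives net 52, < 53, so (a) does not meet the standard.
  The union does not carry Stage 1.
So the company prevails.

stage 1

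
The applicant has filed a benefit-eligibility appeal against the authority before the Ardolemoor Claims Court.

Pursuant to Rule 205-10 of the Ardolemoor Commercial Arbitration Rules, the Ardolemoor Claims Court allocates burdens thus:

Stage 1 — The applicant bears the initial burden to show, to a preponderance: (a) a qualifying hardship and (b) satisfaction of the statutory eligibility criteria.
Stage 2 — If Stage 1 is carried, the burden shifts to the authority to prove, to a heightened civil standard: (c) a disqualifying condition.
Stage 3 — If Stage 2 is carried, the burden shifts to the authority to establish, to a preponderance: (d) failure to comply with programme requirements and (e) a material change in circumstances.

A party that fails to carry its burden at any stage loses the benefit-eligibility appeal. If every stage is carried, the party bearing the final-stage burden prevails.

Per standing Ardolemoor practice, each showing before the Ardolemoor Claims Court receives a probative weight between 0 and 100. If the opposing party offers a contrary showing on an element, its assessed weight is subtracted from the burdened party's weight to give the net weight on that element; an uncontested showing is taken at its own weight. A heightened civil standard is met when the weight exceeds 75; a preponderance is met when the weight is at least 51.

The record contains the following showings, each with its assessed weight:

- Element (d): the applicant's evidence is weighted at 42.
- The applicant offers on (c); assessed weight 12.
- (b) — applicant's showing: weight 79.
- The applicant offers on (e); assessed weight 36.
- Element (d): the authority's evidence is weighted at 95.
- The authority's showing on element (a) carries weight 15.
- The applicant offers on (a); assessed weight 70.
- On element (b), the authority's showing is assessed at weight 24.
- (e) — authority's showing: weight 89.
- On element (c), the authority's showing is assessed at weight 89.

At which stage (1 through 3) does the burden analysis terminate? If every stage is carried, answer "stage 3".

Stage 1 — burden on applicant; standard: a preponderance (weight is at least 51).
    (a): 70 − 15 = 55 ≥ 51 [met]
    (b): 79 − 24 = 55 ≥ 51 [met]
  The applicant carries Stage 1; the authority now bears the burden.
Stage 2 — burden on authority; standard: a heightened civil standard (weight exceeds 75).
    (c): 89 − 12 = 77 > 75 [met]
  Stage 2 carried; the burden remains with the authority.
Stage 3 — burden on authority; standard: a preponderance (weight is at least 51).
    (d): 95 − 42 = 53 ≥ 51 [met]
    (e): 89 − 36 = 53 ≥ 51 [met]
  All elements met at the final stage.
Every stage carried; the authority prevails.

stage 3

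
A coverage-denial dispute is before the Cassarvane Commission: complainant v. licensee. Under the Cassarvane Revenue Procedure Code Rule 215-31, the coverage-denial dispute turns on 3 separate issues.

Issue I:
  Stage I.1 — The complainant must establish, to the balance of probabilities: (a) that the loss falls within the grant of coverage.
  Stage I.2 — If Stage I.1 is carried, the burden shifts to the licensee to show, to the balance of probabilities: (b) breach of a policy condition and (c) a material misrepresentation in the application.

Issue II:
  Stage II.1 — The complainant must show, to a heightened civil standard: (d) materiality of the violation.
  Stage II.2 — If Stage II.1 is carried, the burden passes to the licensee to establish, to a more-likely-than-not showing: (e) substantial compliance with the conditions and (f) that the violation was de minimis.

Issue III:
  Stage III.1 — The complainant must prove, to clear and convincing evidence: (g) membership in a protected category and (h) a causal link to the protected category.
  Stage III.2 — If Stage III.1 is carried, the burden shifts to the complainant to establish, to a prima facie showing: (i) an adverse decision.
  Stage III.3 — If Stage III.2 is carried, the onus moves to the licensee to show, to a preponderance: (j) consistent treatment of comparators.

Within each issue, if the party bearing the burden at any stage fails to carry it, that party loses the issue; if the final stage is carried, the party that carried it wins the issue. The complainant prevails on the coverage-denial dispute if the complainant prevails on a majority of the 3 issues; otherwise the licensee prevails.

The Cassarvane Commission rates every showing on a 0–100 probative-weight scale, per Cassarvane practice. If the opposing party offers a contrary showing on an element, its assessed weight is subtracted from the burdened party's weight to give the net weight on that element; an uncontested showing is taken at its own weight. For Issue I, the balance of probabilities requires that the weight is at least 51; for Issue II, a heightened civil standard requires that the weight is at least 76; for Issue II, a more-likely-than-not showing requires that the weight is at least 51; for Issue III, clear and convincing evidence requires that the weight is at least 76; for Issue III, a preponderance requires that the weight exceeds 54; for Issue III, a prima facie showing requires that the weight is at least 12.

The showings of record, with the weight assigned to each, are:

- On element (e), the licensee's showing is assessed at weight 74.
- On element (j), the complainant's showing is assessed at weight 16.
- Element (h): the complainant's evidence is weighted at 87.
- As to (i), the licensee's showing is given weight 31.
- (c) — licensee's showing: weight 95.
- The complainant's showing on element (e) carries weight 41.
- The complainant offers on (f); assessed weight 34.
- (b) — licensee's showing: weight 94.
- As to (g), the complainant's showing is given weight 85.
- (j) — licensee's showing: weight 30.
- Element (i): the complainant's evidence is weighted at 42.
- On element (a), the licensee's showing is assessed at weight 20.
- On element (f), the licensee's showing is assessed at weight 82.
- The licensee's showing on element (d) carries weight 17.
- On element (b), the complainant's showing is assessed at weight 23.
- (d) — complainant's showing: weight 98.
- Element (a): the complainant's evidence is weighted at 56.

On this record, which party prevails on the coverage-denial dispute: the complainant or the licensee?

— Issue I —
Stage I.1 — burden on complainant; standard: the balance of probabilities (weight is at least 51).
    (a): 56 − 20 = 36 < 51 [not met]
  The complainant does not carry Stage I.1.
The analysis ends at Stage I.1; the licensee prevails on this issue.
— Issue II —
Stage II.1 — burden on complainant; standard: a heightened civil standard (weight is at least 76).
    (d): 98 − 17 = 81 ≥ 76 [met]
  Stage II.1 is satisfied; the onus moves to the licensee.
Stage II.2 — burden on licensee; standard: a more-likely-than-not showing (weight is at least 51).
    (e): 74 − 41 = 33 < 51 [not met]
    (f): 82 − 34 = 48 < 51 [not met]
  Stage II.2 not carried; the licensee fails its burden.
The complainant prevails on this issue.
— Issue III —
Stage III.1 (complainant, clear and convincing evidence, weight is at least 76): (g) 85 ≥ 76 — meets; (h) 87 ≥ 76 — meets.
  Stage III.1 is satisfied; the complainant continues to bear the burden.
Stage III.2 (complainant, a prima facie showing, weight is at least 12): (i) net 42−31=11 < 12 — fails.
  Stage III.2 not carried; the complainant fails its burden.
The licensee prevails on this issue.
Per-issue: Issue I → licensee; Issue II → complainant; Issue III → licensee. The complainant must prevail on a majority of issues; overall, the licensee prevails.

licensee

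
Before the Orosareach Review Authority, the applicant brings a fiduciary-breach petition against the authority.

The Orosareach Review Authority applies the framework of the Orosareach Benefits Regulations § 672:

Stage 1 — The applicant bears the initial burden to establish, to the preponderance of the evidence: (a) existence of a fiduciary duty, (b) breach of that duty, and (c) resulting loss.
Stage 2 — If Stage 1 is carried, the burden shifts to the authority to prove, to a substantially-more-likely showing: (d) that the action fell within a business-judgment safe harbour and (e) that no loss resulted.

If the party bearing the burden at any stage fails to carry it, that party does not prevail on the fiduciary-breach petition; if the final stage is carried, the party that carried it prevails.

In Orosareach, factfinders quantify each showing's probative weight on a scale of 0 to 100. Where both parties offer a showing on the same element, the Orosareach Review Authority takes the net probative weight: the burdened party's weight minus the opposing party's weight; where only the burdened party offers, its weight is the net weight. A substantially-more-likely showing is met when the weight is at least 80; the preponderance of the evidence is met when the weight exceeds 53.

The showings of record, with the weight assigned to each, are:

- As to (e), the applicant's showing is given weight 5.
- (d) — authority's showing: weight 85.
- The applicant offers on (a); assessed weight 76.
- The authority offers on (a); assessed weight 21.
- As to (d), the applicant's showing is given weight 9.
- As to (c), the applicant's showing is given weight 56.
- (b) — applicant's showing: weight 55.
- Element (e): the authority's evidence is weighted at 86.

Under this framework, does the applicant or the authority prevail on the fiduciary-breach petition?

At Stage 1 the applicant must meet the preponderance of the evidence (weight exceeds 53): on (a) the weight is 76 less the opposing 21 gives net 55, > 53, so (a) meets the standard; on (b) the weight is 55, which does exceed 53, so (b) meets the standard; on (c) the weight is 56, which does exceed 53, so (c) meets the standard.
  All elements met. The burden passes to the authority.
At Stage 2 the authority must meet a substantially-more-likely showing (weight is at least 80): on (d) the weight is 85 less the opposing 9 gives net 76, which does not reach 80, so (d) does not meet the standard; on (e) the weight is 86 less the opposing 5 gives net 81, which does reach 80, so (e) meets the standard.
  The authority does not carry Stage 2.
The applicant prevails.

applicant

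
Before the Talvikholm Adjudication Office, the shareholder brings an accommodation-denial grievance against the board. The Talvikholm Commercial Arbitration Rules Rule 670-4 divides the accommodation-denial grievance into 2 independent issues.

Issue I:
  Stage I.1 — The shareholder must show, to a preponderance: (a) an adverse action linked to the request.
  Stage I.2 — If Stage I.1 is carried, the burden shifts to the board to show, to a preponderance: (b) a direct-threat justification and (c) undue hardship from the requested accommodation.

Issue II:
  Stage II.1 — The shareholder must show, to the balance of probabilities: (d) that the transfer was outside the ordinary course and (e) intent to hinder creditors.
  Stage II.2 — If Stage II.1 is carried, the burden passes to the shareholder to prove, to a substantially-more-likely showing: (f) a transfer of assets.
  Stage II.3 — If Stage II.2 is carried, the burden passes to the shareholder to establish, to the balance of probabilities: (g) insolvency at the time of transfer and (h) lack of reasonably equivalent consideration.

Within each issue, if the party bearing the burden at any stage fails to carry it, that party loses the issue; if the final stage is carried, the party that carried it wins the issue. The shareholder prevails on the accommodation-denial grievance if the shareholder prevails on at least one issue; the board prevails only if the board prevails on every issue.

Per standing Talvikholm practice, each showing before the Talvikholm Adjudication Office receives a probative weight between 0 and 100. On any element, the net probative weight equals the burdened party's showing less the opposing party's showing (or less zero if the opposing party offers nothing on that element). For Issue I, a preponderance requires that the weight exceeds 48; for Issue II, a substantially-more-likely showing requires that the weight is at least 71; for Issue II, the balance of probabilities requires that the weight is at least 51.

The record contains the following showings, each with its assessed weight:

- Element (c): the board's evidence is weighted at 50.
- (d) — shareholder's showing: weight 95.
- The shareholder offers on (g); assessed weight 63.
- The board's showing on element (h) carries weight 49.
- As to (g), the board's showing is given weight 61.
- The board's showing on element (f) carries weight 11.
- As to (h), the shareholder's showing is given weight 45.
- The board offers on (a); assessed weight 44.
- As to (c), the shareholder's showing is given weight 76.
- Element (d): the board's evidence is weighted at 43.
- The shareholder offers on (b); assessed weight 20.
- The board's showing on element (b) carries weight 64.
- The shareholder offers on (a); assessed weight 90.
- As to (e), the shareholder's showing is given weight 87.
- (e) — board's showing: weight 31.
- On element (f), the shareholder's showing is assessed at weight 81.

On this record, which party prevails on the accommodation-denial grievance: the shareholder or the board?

board

— Issue I —
Stage I.1 — burden on shareholder; standard: a preponderance (weight exceeds 48).
    (a): 90 − 44 = 46 ≤ 48 [not met]
  Stage I.1 not carried; the shareholder fails its burden.
The board prevails on this issue.
— Issue II —
Stage II.1 — burden on shareholder; standard: the balance of probabilities (weight is at least 51).
    (d): 95 − 43 = 52 ≥ 51 [met]
    (e): 87 − 31 = 56 ≥ 51 [met]
  Stage II.1 carried; the burden remains with the shareholder.
Stage II.2 — burden on shareholder; standard: a substantially-more-likely showing (weight is at least 71).
    (f): 81 − 11 = 70 < 71 [not met]
  Not every element is met, so the shareholder fails to carry Stage II.2.
So the board prevails on this issue.
Per-issue: Issue I → board; Issue II → board. The shareholder must prevail on at least one issue; overall, the board prevails.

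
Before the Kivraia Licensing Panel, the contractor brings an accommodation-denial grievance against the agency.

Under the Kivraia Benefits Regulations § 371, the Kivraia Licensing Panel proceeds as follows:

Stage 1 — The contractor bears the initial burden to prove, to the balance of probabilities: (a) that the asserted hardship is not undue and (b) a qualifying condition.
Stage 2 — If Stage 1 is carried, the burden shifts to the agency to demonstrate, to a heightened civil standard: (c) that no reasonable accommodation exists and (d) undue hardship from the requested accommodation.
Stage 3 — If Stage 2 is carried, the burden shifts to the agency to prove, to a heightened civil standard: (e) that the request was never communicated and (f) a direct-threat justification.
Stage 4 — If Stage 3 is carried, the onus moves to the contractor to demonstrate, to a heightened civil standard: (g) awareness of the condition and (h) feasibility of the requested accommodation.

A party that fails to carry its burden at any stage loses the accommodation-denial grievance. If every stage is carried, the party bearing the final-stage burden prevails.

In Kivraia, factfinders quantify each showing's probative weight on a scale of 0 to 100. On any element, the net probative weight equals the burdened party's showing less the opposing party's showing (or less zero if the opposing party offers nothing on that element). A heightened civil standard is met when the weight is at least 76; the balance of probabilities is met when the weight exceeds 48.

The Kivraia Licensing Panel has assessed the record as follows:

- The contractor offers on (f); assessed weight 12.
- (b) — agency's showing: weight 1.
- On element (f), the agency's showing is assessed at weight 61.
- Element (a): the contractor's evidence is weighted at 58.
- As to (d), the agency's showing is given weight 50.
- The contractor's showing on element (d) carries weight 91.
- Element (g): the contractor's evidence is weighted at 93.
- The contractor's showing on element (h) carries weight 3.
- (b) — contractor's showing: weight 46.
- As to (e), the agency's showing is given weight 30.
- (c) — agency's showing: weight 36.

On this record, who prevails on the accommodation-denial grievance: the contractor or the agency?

agency

Stage 1 (contractor, the balance of probabilities, weight exceeds 48): (a) 58 > 48 — meets; (b) net 46−1=45 ≤ 48 — fails.
  Not every element is met, so the contractor fails to carry Stage 1.
The analysis ends at Stage 1; the agency prevails.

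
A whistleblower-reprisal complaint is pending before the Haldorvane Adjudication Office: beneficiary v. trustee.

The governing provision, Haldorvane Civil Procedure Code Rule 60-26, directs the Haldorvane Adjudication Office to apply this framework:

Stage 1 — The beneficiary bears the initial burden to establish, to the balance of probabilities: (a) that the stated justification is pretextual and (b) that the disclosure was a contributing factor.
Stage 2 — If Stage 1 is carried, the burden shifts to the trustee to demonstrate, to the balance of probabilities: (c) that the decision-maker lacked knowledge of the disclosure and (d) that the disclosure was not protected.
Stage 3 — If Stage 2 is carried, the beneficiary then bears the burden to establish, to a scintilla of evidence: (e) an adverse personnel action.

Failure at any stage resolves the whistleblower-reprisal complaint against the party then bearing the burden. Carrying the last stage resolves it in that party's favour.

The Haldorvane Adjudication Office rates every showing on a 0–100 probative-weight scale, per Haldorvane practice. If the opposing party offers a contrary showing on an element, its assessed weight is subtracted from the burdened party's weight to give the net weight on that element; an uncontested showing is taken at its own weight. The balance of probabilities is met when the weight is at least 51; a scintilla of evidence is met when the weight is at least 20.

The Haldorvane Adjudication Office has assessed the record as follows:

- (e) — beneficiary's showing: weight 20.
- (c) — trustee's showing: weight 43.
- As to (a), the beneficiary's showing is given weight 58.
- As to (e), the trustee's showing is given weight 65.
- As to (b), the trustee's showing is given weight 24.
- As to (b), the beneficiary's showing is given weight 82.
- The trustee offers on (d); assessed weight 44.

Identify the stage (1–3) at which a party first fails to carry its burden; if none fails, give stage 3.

Stage 1 (beneficiary, the balance of probabilities, weight is at least 51): (a) 58 ≥ 51 — meets; (b) net 82−24=58 ≥ 51 — meets.
  Stage 1 carried; the burden shifts to the trustee.
Stage 2 (trustee, the balance of probabilities, weight is at least 51): (c) 43 < 51 — fails; (d) 44 < 51 — fails.
  Not every element is met, so the trustee fails to carry Stage 2.
So the beneficiary prevails.

stage 2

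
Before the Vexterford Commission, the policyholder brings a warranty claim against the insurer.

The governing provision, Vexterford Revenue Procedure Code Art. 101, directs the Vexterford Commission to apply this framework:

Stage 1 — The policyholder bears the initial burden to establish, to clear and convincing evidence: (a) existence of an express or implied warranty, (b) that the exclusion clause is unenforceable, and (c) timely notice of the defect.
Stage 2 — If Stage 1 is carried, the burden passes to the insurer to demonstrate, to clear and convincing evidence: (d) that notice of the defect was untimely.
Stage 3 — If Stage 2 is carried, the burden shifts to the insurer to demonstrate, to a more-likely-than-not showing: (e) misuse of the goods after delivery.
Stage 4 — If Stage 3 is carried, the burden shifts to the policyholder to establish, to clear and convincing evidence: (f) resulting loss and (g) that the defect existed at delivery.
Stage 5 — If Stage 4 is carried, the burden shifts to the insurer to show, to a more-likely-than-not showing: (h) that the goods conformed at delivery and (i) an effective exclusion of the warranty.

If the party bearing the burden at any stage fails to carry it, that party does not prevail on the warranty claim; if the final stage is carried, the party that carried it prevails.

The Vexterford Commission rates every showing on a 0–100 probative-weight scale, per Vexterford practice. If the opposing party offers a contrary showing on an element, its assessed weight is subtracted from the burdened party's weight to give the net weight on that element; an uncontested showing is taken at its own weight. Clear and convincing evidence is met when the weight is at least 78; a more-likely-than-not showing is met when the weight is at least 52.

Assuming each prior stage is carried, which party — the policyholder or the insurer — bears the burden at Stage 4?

Stage 4's rule assigns the burden to the policyholder (to clear and convincing evidence).

policyholder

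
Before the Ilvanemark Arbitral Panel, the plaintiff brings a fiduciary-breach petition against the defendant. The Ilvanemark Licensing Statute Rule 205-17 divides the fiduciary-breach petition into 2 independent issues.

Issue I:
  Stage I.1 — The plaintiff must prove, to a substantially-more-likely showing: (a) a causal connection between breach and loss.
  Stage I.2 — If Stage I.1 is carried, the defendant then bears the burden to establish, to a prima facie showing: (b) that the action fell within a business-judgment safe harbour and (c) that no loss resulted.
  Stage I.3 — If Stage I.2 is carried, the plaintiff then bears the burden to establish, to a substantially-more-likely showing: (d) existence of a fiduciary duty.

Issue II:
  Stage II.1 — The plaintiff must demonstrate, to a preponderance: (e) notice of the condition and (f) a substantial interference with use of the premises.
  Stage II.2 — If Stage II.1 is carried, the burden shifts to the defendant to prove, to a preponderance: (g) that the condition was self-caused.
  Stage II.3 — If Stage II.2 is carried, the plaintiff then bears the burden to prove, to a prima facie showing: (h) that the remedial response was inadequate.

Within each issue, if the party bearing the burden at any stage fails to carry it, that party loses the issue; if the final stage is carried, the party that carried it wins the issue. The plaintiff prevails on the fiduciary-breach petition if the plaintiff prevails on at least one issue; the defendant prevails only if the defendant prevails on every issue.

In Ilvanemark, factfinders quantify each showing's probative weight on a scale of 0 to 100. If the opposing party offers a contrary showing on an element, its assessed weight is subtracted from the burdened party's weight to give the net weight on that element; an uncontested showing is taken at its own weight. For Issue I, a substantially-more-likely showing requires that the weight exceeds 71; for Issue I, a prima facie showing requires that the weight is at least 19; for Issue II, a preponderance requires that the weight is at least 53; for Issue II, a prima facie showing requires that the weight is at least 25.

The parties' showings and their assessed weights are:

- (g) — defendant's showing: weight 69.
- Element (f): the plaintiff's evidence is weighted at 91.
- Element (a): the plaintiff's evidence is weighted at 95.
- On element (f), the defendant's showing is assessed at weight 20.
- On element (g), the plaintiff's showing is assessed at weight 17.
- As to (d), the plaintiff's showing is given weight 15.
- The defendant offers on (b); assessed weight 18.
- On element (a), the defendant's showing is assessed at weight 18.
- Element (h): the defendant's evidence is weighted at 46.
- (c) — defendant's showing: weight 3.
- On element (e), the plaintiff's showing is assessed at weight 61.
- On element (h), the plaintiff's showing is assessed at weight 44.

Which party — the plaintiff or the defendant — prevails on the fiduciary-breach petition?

plaintiff

— Issue I —
Stage I.1 (plaintiff, a substantially-more-likely showing, weight exceeds 71): (a) net 95−18=77 > 71 — meets.
  Stage I.1 carried; the burden shifts to the defendant.
Stage I.2 (defendant, a prima facie showing, weight is at least 19): (b) 18 < 19 — fails; (c) 3 < 19 — fails.
  The defendant does not carry Stage I.2.
The analysis ends at Stage I.2; the plaintiff prevails on this issue.
— Issue II —
Stage II.1 (plaintiff, a preponderance, weight is at least 53): (e) 61 ≥ 53 — meets; (f) net 91−20=71 ≥ 53 — meets.
  Stage II.1 carried; the burden shifts to the defendant.
Stage II.2 (defendant, a preponderance, weight is at least 53): (g) net 69−17=52 < 53 — fails.
  The defendant does not carry Stage II.2.
The plaintiff prevails on this issue.
Per-issue: Issue I → plaintiff; Issue II → plaintiff. The plaintiff must prevail on at least one issue; overall, the plaintiff prevails.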